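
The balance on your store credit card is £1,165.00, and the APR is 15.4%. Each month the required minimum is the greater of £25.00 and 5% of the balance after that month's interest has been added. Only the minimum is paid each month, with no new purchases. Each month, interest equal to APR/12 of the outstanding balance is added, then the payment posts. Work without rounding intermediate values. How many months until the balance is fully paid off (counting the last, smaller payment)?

46 months

Monthly rate r = 15.4%/12 = 1.28333% = 0.0128333.
While 5% of the post-interest balance exceeds £25.00, each month B ← (B·(1+r))·(1 − 0.05), i.e. B shrinks by the factor (1+r)·0.95 = 0.96219.
This holds for months 1–23. Entering month 24 the balance is £480.11; 5% of the post-interest balance is now below £25.00, so the flat £25.00 minimum applies from here.
From month 24 a fixed £25.00 at rate r clears £480.11 in 23 more payments. Total: 23 + 23 = 46 months.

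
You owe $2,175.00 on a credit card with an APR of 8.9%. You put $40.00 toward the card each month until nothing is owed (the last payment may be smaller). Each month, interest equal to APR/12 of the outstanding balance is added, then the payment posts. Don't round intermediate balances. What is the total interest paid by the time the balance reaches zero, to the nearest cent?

Monthly rate r = 8.9%/12 = 0.741667% = 0.00741667.
Payoff takes n = ⌈−ln(1 − rB₀/P)/ln(1+r)⌉ = ⌈69.873⌉ = 70 payments; the last is $34.92.
Total paid = 69·$40.00 + $34.92 = $2,794.92.
Total interest = total paid − principal = $2,794.92 − $2,175.00 = $619.92.

$619.92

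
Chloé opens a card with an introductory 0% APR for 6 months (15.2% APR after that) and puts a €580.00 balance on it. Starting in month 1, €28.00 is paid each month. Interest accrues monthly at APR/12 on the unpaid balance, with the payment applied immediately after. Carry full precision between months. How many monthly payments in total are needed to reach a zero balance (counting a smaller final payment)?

Promo months 1–6 at r₀ = 0%/12 = 0; months 7+ at r₁ = 15.2%/12 = 0.0126667.
After month 6 (no interest yet): B = €580.00 − 6·€28.00 = €412.00.
Then at r₁ with €28.00/mo: n₂ = −ln(1 − r₁·B/P)/ln(1+r₁) ≈ 16.39 → 17 more payments.

23 payments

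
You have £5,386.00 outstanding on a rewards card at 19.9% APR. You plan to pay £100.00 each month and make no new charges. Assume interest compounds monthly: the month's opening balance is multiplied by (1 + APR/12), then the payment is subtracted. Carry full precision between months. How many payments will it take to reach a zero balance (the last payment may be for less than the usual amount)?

Monthly rate r = 19.9%/12 = 1.65833% = 0.0165833.
Recurrence: B ← B·(1+r) − £100.00.
Month 1: interest £89.32; balance after payment £5,375.32.
Month 2: interest £89.14; balance after payment £5,364.46.
Closed form: n = −ln(1 − rB₀/P)/ln(1+r) = −ln(0.10682)/ln(1.01658) ≈ 135.985, so the balance reaches zero during payment 136.

136 months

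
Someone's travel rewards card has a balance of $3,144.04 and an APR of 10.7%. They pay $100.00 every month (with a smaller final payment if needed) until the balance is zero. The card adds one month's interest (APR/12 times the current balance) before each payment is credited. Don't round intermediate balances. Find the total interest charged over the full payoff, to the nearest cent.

Monthly rate r = 10.7%/12 = 0.891667% = 0.00891667.
Payoff takes n = ⌈−ln(1 − rB₀/P)/ln(1+r)⌉ = ⌈37.059⌉ = 38 payments; the last is $5.96.
Total paid = 37·$100.00 + $5.96 = $3,705.96.
Total interest = total paid − principal = $3,705.96 − $3,144.04 = $561.92.

$561.92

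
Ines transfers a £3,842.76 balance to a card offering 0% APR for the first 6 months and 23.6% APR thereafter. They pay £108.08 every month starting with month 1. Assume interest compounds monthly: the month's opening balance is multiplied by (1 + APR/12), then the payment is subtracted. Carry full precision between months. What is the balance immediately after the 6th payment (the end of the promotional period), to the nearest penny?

Promo months 1–6 at r₀ = 0%/12 = 0; months 7+ at r₁ = 23.6%/12 = 0.0196667.
After month 6 (no interest yet): B = £3,842.76 − 6·£108.08 = £3,194.28.

£3,194.28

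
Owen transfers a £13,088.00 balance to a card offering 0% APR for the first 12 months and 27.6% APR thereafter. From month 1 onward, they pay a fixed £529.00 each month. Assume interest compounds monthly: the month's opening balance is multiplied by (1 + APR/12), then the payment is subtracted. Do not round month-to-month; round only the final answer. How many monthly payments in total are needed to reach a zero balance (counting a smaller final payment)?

Promo months 1–12 at r₀ = 0%/12 = 0; months 13+ at r₁ = 27.6%/12 = 0.023.
After month 12 (no interest yet): B = £13,088.00 − 12·£529.00 = £6,740.00.
Then at r₁ with £529.00/mo: n₂ = −ln(1 − r₁·B/P)/ln(1+r₁) ≈ 15.25 → 16 more payments.

28 months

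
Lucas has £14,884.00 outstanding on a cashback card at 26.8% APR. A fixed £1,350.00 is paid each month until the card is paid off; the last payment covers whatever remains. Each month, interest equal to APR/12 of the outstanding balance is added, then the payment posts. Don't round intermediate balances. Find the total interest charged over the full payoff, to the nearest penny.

£2,395.08

Monthly rate r = 26.8%/12 = 2.23333% = 0.0223333.
Payoff takes n = ⌈−ln(1 − rB₀/P)/ln(1+r)⌉ = ⌈12.798⌉ = 13 payments; the last is £1,079.08.
Total paid = 12·£1,350.00 + £1,079.08 = £17,279.08.
Total interest = total paid − principal = £17,279.08 − £14,884.00 = £2,395.08.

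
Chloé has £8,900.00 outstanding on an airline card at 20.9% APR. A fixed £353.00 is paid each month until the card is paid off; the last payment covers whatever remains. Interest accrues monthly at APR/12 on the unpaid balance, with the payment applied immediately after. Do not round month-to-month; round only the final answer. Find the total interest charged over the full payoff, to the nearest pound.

Monthly rate r = 20.9%/12 = 1.74167% = 0.0174167.
Payoff takes n = ⌈−ln(1 − rB₀/P)/ln(1+r)⌉ = ⌈33.489⌉ = 34 payments; the last is £173.33.
Total paid = 33·£353.00 + £173.33 = £11,822.33.
Total interest = total paid − principal = £11,822.33 − £8,900.00 = £2,922.33.

£2,922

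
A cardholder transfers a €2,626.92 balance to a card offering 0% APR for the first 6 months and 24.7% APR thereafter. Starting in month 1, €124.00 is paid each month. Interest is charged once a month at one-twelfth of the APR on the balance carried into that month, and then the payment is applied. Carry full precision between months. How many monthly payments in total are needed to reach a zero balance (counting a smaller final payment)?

Promo months 1–6 at r₀ = 0%/12 = 0; months 7+ at r₁ = 24.7%/12 = 0.0205833.
After month 6 (no interest yet): B = €2,626.92 − 6·€124.00 = €1,882.92.
Then at r₁ with €124.00/mo: n₂ = −ln(1 − r₁·B/P)/ln(1+r₁) ≈ 18.39 → 19 more payments.

25 payments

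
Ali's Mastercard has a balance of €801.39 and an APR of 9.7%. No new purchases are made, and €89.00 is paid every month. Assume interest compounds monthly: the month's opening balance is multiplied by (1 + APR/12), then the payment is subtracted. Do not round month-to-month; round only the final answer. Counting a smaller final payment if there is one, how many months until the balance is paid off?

Monthly rate r = 9.7%/12 = 0.808333% = 0.00808333.
Recurrence: B ← B·(1+r) − €89.00.
Month 1: interest €6.48; balance after payment €718.87.
Month 2: interest €5.81; balance after payment €635.68.
Closed form: n = −ln(1 − rB₀/P)/ln(1+r) = −ln(0.92721)/ln(1.00808) ≈ 9.387, so the balance reaches zero during payment 10.

10 payments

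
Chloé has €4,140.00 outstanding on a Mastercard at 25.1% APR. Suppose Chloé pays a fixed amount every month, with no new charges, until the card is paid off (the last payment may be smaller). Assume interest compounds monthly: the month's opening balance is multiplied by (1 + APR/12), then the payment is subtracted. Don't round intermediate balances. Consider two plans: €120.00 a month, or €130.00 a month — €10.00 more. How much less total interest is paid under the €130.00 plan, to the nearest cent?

Monthly rate r = 25.1%/12 = 2.09167% = 0.0209167.
At €120.00/mo: n = ⌈−ln(1 − rB₀/P)/ln(1+r)⌉ = 62 payments (last €93.14); total interest = total paid − €4,140.00 = €3,273.14.
At €130.00/mo: 53 payments (last €128.83); total interest €2,748.83.
Interest saved = €3,273.14 − €2,748.83 = €524.31.

€524.31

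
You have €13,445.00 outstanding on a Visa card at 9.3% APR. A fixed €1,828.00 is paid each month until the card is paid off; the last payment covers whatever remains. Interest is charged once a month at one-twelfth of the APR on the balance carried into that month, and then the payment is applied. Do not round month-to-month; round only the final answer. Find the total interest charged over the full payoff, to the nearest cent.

€453.67

Monthly rate r = 9.3%/12 = 0.775% = 0.00775.
Payoff takes n = ⌈−ln(1 − rB₀/P)/ln(1+r)⌉ = ⌈7.602⌉ = 8 payments; the last is €1,102.67.
Total paid = 7·€1,828.00 + €1,102.67 = €13,898.67.
Total interest = total paid − principal = €13,898.67 − €13,445.00 = €453.67.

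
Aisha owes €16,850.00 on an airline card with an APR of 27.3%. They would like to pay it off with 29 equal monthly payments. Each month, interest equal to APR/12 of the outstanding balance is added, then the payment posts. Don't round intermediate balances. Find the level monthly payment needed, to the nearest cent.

Monthly rate r = 27.3%/12 = 2.275% = 0.02275.
Level-payment amortization: P = B₀·r / (1 − (1+r)^(−n)) = 16850.00·0.02275 / (1 − 1.02275^(−29)).
Denominator 1 − (1+r)^(−29) = 0.47918337.
P = 383.337 / 0.47918337 ≈ 799.98.

€799.98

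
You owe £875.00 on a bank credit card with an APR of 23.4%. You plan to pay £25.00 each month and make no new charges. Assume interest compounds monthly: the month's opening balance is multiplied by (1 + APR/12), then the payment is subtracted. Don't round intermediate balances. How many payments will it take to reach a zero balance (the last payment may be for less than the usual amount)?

60 months

Monthly rate r = 23.4%/12 = 1.95% = 0.0195.
Recurrence: B ← B·(1+r) − £25.00.
Month 1: interest £17.06; balance after payment £867.06.
Month 2: interest £16.91; balance after payment £858.97.
Closed form: n = −ln(1 − rB₀/P)/ln(1+r) = −ln(0.3175)/ln(1.0195) ≈ 59.407, so the balance reaches zero during payment 60.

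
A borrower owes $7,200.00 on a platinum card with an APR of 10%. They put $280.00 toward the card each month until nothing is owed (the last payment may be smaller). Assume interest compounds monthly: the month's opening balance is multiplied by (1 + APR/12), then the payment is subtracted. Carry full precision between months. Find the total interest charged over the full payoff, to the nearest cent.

Monthly rate r = 10%/12 = 0.833333% = 0.00833333.
Payoff takes n = ⌈−ln(1 − rB₀/P)/ln(1+r)⌉ = ⌈29.060⌉ = 30 payments; the last is $16.83.
Total paid = 29·$280.00 + $16.83 = $8,136.83.
Total interest = total paid − principal = $8,136.83 − $7,200.00 = $936.83.

$936.83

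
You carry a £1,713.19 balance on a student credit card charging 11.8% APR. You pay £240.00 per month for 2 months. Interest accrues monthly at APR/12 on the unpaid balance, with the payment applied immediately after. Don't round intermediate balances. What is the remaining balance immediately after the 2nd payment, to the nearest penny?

Monthly rate r = 11.8%/12 = 0.983333% = 0.00983333.
Each month: B ← B·(1+r) − £240.00.
Month 1: interest £16.85; balance after payment £1,490.04.
Month 2: interest £14.65; balance after payment £1,264.69.

£1,264.69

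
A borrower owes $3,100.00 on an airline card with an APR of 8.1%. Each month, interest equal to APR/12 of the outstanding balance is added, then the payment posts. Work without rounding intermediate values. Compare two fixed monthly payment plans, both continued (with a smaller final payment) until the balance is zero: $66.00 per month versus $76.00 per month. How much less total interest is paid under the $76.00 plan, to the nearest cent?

$102.99

Monthly rate r = 8.1%/12 = 0.675% = 0.00675.
At $66.00/mo: n = ⌈−ln(1 − rB₀/P)/ln(1+r)⌉ = 57 payments (last $45.15); total interest = total paid − $3,100.00 = $641.15.
At $76.00/mo: 48 payments (last $66.16); total interest $538.16.
Interest saved = $641.15 − $538.16 = $102.99.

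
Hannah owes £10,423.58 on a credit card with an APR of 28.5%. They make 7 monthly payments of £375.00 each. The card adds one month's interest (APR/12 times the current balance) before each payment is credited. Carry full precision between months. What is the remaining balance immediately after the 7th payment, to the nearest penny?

£9,465.36

Monthly rate r = 28.5%/12 = 2.375% = 0.02375.
Each month: B ← B·(1+r) − £375.00.
Month 1: interest £247.56; balance after payment £10,296.14.
Month 2: interest £244.53; balance after payment £10,165.67.
Month 3: interest £241.43; balance after payment £10,032.11.
Month 4: interest £238.26; balance after payment £9,895.37.
Month 5: interest £235.02; balance after payment £9,755.39.
Month 6: interest £231.69; balance after payment £9,612.08.
Month 7: interest £228.29; balance after payment £9,465.36.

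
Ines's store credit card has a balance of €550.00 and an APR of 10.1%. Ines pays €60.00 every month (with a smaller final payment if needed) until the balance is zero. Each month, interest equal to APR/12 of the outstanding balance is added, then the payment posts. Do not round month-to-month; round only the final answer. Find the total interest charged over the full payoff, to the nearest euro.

€25

Monthly rate r = 10.1%/12 = 0.841667% = 0.00841667.
Payoff takes n = ⌈−ln(1 − rB₀/P)/ln(1+r)⌉ = ⌈9.580⌉ = 10 payments; the last is €34.84.
Total paid = 9·€60.00 + €34.84 = €574.84.
Total interest = total paid − principal = €574.84 − €550.00 = €24.84.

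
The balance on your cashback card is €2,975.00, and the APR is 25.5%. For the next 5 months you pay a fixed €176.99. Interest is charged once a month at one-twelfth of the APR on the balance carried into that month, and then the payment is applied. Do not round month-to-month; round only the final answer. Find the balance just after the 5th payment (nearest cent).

€2,381.45

Monthly rate r = 25.5%/12 = 2.125% = 0.02125.
Each month: B ← B·(1+r) − €176.99.
Month 1: interest €63.22; balance after payment €2,861.23.
Month 2: interest €60.80; balance after payment €2,745.04.
Month 3: interest €58.33; balance after payment €2,626.38.
Month 4: interest €55.81; balance after payment €2,505.20.
Month 5: interest €53.24; balance after payment €2,381.45.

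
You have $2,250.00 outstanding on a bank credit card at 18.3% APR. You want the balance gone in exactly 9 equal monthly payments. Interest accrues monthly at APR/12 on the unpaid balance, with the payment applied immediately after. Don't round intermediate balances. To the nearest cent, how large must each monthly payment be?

Monthly rate r = 18.3%/12 = 1.525% = 0.01525.
Level-payment amortization: P = B₀·r / (1 − (1+r)^(−n)) = 2250.00·0.01525 / (1 − 1.01525^(−9)).
Denominator 1 − (1+r)^(−9) = 0.127344126.
P = 34.3125 / 0.127344126 ≈ 269.45.

$269.45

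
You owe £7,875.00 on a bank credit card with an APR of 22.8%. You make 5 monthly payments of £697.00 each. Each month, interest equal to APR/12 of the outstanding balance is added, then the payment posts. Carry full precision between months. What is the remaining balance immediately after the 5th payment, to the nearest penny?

Monthly rate r = 22.8%/12 = 1.9% = 0.019.
Each month: B ← B·(1+r) − £697.00.
Month 1: interest £149.62; balance after payment £7,327.62.
Month 2: interest £139.22; balance after payment £6,769.85.
Month 3: interest £128.63; balance after payment £6,201.48.
Month 4: interest £117.83; balance after payment £5,622.31.
Month 5: interest £106.82; balance after payment £5,032.13.

£5,032.13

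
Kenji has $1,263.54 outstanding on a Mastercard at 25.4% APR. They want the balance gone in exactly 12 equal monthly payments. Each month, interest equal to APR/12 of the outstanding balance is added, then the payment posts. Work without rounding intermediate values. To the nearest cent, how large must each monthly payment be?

$120.34

Monthly rate r = 25.4%/12 = 2.11667% = 0.0211667.
Level-payment amortization: P = B₀·r / (1 − (1+r)^(−n)) = 1263.54·0.0211667 / (1 − 1.02117^(−12)).
Denominator 1 − (1+r)^(−12) = 0.222249246.
P = 26.7449 / 0.222249246 ≈ 120.34.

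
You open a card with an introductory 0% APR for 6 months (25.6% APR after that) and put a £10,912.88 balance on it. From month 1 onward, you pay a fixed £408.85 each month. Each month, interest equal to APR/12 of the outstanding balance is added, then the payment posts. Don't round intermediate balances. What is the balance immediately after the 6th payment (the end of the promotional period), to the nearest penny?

Promo months 1–6 at r₀ = 0%/12 = 0; months 7+ at r₁ = 25.6%/12 = 0.0213333.
After month 6 (no interest yet): B = £10,912.88 − 6·£408.85 = £8,459.78.

£8,459.78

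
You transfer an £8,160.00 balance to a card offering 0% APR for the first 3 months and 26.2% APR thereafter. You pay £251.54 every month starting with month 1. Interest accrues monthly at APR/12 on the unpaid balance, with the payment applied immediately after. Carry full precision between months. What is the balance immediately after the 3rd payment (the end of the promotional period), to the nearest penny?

£7,405.38

Promo months 1–3 at r₀ = 0%/12 = 0; months 4+ at r₁ = 26.2%/12 = 0.0218333.
After month 3 (no interest yet): B = £8,160.00 − 3·£251.54 = £7,405.38.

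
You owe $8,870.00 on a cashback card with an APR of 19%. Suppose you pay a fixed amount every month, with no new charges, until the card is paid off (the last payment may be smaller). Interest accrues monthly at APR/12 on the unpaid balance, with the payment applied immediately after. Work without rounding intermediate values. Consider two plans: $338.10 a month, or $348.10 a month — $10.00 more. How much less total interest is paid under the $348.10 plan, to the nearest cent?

$106.13

Monthly rate r = 19%/12 = 1.58333% = 0.0158333.
At $338.10/mo: n = ⌈−ln(1 − rB₀/P)/ln(1+r)⌉ = 35 payments (last $58.18); total interest = total paid − $8,870.00 = $2,683.58.
At $348.10/mo: 33 payments (last $308.25); total interest $2,577.45.
Interest saved = $2,683.58 − $2,577.45 = $106.13.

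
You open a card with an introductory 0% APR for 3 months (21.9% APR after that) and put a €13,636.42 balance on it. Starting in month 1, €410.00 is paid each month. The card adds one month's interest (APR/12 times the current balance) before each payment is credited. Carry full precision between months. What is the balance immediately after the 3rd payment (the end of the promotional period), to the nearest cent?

Promo months 1–3 at r₀ = 0%/12 = 0; months 4+ at r₁ = 21.9%/12 = 0.01825.
After month 3 (no interest yet): B = €13,636.42 − 3·€410.00 = €12,406.42.

€12,406.42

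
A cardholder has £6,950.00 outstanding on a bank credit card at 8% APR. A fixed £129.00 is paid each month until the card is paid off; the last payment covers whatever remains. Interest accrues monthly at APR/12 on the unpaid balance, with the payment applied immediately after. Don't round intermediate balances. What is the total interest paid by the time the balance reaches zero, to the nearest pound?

Monthly rate r = 8%/12 = 0.666667% = 0.00666667.
Payoff takes n = ⌈−ln(1 − rB₀/P)/ln(1+r)⌉ = ⌈66.972⌉ = 67 payments; the last is £125.35.
Total paid = 66·£129.00 + £125.35 = £8,639.35.
Total interest = total paid − principal = £8,639.35 − £6,950.00 = £1,689.35.

£1,689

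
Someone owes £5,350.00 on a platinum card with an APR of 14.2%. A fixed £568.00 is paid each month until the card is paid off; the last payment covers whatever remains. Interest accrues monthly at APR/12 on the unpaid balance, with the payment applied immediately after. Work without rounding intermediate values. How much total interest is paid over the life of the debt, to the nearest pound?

Monthly rate r = 14.2%/12 = 1.18333% = 0.0118333.
Payoff takes n = ⌈−ln(1 − rB₀/P)/ln(1+r)⌉ = ⌈10.045⌉ = 11 payments; the last is £25.98.
Total paid = 10·£568.00 + £25.98 = £5,705.98.
Total interest = total paid − principal = £5,705.98 − £5,350.00 = £355.98.

£356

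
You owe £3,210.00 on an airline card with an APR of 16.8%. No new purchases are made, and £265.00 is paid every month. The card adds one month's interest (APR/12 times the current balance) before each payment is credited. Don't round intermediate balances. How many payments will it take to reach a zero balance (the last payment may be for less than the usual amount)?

14 months

Monthly rate r = 16.8%/12 = 1.4% = 0.014.
Recurrence: B ← B·(1+r) − £265.00.
Month 1: interest £44.94; balance after payment £2,989.94.
Month 2: interest £41.86; balance after payment £2,766.80.
Closed form: n = −ln(1 − rB₀/P)/ln(1+r) = −ln(0.83042)/ln(1.014) ≈ 13.366, so the balance reaches zero during payment 14.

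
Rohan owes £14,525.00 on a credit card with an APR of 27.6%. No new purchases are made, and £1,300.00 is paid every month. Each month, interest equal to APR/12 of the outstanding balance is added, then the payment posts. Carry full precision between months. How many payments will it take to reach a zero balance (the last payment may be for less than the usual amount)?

Monthly rate r = 27.6%/12 = 2.3% = 0.023.
Recurrence: B ← B·(1+r) − £1,300.00.
Month 1: interest £334.07; balance after payment £13,559.08.
Month 2: interest £311.86; balance after payment £12,570.93.
Closed form: n = −ln(1 − rB₀/P)/ln(1+r) = −ln(0.74302)/ln(1.023) ≈ 13.062, so the balance reaches zero during payment 14.

14 months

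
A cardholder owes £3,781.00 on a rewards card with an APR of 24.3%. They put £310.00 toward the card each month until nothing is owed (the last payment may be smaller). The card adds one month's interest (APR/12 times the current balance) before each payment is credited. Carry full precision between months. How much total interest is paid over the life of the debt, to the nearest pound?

£606

Monthly rate r = 24.3%/12 = 2.025% = 0.02025.
Payoff takes n = ⌈−ln(1 − rB₀/P)/ln(1+r)⌉ = ⌈14.150⌉ = 15 payments; the last is £46.82.
Total paid = 14·£310.00 + £46.82 = £4,386.82.
Total interest = total paid − principal = £4,386.82 − £3,781.00 = £605.82.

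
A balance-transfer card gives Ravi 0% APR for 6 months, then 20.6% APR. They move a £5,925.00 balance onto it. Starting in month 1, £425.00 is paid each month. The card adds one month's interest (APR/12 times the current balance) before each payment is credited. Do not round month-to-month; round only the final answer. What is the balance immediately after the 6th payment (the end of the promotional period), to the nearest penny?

Promo months 1–6 at r₀ = 0%/12 = 0; months 7+ at r₁ = 20.6%/12 = 0.0171667.
After month 6 (no interest yet): B = £5,925.00 − 6·£425.00 = £3,375.00.

£3,375.00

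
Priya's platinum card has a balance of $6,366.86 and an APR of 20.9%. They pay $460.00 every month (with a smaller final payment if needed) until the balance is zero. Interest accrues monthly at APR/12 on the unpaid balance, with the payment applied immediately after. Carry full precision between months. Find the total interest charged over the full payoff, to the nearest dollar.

$982

Monthly rate r = 20.9%/12 = 1.74167% = 0.0174167.
Payoff takes n = ⌈−ln(1 − rB₀/P)/ln(1+r)⌉ = ⌈15.975⌉ = 16 payments; the last is $448.65.
Total paid = 15·$460.00 + $448.65 = $7,348.65.
Total interest = total paid − principal = $7,348.65 − $6,366.86 = $981.79.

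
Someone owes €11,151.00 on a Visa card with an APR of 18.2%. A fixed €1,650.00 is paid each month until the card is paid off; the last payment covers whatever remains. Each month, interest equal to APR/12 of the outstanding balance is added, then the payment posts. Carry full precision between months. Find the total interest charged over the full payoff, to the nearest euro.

Monthly rate r = 18.2%/12 = 1.51667% = 0.0151667.
Payoff takes n = ⌈−ln(1 − rB₀/P)/ln(1+r)⌉ = ⌈7.184⌉ = 8 payments; the last is €305.67.
Total paid = 7·€1,650.00 + €305.67 = €11,855.67.
Total interest = total paid − principal = €11,855.67 − €11,151.00 = €704.67.

€705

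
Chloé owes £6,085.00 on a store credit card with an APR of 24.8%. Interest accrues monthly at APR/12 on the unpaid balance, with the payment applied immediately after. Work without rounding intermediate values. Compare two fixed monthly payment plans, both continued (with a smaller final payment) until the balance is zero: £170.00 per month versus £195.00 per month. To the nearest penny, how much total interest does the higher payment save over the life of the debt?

£1,316.69

Monthly rate r = 24.8%/12 = 2.06667% = 0.0206667.
At £170.00/mo: n = ⌈−ln(1 − rB₀/P)/ln(1+r)⌉ = 66 payments (last £137.01); total interest = total paid − £6,085.00 = £5,102.01.
At £195.00/mo: 51 payments (last £120.32); total interest £3,785.32.
Interest saved = £5,102.01 − £3,785.32 = £1,316.69.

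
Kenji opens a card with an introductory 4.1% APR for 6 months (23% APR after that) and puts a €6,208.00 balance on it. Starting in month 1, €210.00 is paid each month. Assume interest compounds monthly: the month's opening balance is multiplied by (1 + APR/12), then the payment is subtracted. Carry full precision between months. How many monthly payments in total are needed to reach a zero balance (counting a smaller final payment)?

Promo months 1–6 at r₀ = 4.1%/12 = 0.00341667; months 7+ at r₁ = 23%/12 = 0.0191667.
After month 6: iterate B ← B·(1+r₀) − €210.00 for 6 months → €5,065.54.
Then at r₁ with €210.00/mo: n₂ = −ln(1 − r₁·B/P)/ln(1+r₁) ≈ 32.68 → 33 more payments.

39 months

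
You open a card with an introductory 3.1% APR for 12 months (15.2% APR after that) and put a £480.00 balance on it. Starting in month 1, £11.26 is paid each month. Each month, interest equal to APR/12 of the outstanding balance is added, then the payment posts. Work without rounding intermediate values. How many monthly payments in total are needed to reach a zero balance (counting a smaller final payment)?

Promo months 1–12 at r₀ = 3.1%/12 = 0.00258333; months 13+ at r₁ = 15.2%/12 = 0.0126667.
After month 12: iterate B ← B·(1+r₀) − £11.26 for 12 months → £358.04.
Then at r₁ with £11.26/mo: n₂ = −ln(1 − r₁·B/P)/ln(1+r₁) ≈ 40.95 → 41 more payments.

53 payments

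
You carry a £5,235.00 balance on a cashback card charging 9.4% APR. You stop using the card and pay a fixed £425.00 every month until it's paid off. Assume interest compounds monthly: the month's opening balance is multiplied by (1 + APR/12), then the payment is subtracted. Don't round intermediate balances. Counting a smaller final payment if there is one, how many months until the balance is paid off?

14 months

Monthly rate r = 9.4%/12 = 0.783333% = 0.00783333.
Recurrence: B ← B·(1+r) − £425.00.
Month 1: interest £41.01; balance after payment £4,851.01.
Month 2: interest £38.00; balance after payment £4,464.01.
Closed form: n = −ln(1 − rB₀/P)/ln(1+r) = −ln(0.90351)/ln(1.00783) ≈ 13.004, so the balance reaches zero during payment 14.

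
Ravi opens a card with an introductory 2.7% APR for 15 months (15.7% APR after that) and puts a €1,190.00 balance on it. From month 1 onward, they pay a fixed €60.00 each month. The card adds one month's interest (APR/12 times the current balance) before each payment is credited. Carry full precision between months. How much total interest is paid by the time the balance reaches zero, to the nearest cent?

€40.18

Promo months 1–15 at r₀ = 2.7%/12 = 0.00225; months 16+ at r₁ = 15.7%/12 = 0.0130833.
After month 15: iterate B ← B·(1+r₀) − €60.00 for 15 months → €316.49.
Then at r₁ with €60.00/mo: n₂ = −ln(1 − r₁·B/P)/ln(1+r₁) ≈ 5.50 → 6 more payments.
Total paid = 20·€60.00 + €30.18 = €1,230.18; interest = €1,230.18 − €1,190.00 = €40.18.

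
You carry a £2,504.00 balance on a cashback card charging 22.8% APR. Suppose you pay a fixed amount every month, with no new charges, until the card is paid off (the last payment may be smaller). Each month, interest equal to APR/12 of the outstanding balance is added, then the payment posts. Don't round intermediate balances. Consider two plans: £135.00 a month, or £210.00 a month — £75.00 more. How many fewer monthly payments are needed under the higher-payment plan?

Monthly rate r = 22.8%/12 = 1.9% = 0.019.
At £135.00/mo: n = ⌈−ln(1 − rB₀/P)/ln(1+r)⌉ = 24 payments (last £11.61); total interest = total paid − £2,504.00 = £612.61.
At £210.00/mo: 14 payments (last £136.73); total interest £362.73.
Payments saved = 24 − 14 = 10.

10 fewer payments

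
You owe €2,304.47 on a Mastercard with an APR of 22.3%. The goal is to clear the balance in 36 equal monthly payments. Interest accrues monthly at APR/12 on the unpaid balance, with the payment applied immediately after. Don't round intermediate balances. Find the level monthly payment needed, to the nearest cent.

Monthly rate r = 22.3%/12 = 1.85833% = 0.0185833.
Level-payment amortization: P = B₀·r / (1 − (1+r)^(−n)) = 2304.47·0.0185833 / (1 − 1.01858^(−36)).
Denominator 1 − (1+r)^(−36) = 0.48462466.
P = 42.8247 / 0.48462466 ≈ 88.37.

€88.37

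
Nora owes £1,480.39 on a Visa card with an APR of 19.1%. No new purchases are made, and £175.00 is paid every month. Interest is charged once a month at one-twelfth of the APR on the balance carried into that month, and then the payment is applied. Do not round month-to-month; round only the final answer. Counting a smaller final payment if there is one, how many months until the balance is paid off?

10 payments

Monthly rate r = 19.1%/12 = 1.59167% = 0.0159167.
Recurrence: B ← B·(1+r) − £175.00.
Month 1: interest £23.56; balance after payment £1,328.95.
Month 2: interest £21.15; balance after payment £1,175.11.
Closed form: n = −ln(1 − rB₀/P)/ln(1+r) = −ln(0.86536)/ln(1.01592) ≈ 9.158, so the balance reaches zero during payment 10.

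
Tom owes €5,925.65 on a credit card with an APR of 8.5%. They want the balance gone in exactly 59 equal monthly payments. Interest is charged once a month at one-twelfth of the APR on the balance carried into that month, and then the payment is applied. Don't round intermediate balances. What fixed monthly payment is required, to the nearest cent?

€123.23

Monthly rate r = 8.5%/12 = 0.708333% = 0.00708333.
Level-payment amortization: P = B₀·r / (1 − (1+r)^(−n)) = 5925.65·0.00708333 / (1 − 1.00708^(−59)).
Denominator 1 − (1+r)^(−59) = 0.340612231.
P = 41.9734 / 0.340612231 ≈ 123.23.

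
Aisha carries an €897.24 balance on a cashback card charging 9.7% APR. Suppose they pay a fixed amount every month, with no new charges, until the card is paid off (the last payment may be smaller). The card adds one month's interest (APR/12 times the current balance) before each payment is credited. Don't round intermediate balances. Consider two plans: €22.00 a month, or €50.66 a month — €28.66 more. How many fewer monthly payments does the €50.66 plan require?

30 fewer payments

Monthly rate r = 9.7%/12 = 0.808333% = 0.00808333.
At €22.00/mo: n = ⌈−ln(1 − rB₀/P)/ln(1+r)⌉ = 50 payments (last €15.02); total interest = total paid − €897.24 = €195.78.
At €50.66/mo: 20 payments (last €9.74); total interest €75.04.
Payments saved = 50 − 20 = 30.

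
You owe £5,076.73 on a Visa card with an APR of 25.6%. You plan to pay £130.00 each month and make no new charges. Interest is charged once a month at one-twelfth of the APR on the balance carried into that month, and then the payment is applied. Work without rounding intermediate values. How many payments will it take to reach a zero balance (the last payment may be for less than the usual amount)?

Monthly rate r = 25.6%/12 = 2.13333% = 0.0213333.
Recurrence: B ← B·(1+r) − £130.00.
Month 1: interest £108.30; balance after payment £5,055.03.
Month 2: interest £107.84; balance after payment £5,032.87.
Closed form: n = −ln(1 − rB₀/P)/ln(1+r) = −ln(0.1669)/ln(1.02133) ≈ 84.816, so the balance reaches zero during payment 85.

85 months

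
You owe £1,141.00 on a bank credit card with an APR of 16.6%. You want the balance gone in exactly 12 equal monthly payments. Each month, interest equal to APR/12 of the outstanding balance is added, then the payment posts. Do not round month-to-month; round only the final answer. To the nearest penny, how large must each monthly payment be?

£103.85

Monthly rate r = 16.6%/12 = 1.38333% = 0.0138333.
Level-payment amortization: P = B₀·r / (1 − (1+r)^(−n)) = 1141.00·0.0138333 / (1 − 1.01383^(−12)).
Denominator 1 − (1+r)^(−12) = 0.151989544.
P = 15.7838 / 0.151989544 ≈ 103.85.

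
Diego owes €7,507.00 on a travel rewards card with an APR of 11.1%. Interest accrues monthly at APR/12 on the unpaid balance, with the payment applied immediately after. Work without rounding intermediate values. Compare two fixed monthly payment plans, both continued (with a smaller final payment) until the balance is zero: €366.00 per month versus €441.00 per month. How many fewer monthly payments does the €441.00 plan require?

Monthly rate r = 11.1%/12 = 0.925% = 0.00925.
At €366.00/mo: n = ⌈−ln(1 − rB₀/P)/ln(1+r)⌉ = 23 payments (last €311.00); total interest = total paid − €7,507.00 = €856.00.
At €441.00/mo: 19 payments (last €268.66); total interest €699.66.
Payments saved = 23 − 19 = 4.

4 fewer payments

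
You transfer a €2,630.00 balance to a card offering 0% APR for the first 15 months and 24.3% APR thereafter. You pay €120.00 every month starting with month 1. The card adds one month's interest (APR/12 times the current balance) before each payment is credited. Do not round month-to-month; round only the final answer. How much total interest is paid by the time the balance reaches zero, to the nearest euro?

€74

Promo months 1–15 at r₀ = 0%/12 = 0; months 16+ at r₁ = 24.3%/12 = 0.02025.
After month 15 (no interest yet): B = €2,630.00 − 15·€120.00 = €830.00.
Then at r₁ with €120.00/mo: n₂ = −ln(1 − r₁·B/P)/ln(1+r₁) ≈ 7.53 → 8 more payments.
Total paid = 22·€120.00 + €63.52 = €2,703.52; interest = €2,703.52 − €2,630.00 = €73.52.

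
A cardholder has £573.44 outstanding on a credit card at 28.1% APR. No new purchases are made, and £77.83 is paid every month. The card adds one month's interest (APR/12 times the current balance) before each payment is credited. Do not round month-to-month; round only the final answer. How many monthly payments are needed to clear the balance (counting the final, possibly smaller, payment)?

Monthly rate r = 28.1%/12 = 2.34167% = 0.0234167.
Recurrence: B ← B·(1+r) − £77.83.
Month 1: interest £13.43; balance after payment £509.04.
Month 2: interest £11.92; balance after payment £443.13.
Closed form: n = −ln(1 − rB₀/P)/ln(1+r) = −ln(0.82747)/ln(1.02342) ≈ 8.182, so the balance reaches zero during payment 9.

9 months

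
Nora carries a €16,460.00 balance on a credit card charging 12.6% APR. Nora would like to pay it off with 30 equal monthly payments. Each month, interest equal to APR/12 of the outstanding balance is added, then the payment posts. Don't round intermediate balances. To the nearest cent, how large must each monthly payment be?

Monthly rate r = 12.6%/12 = 1.05% = 0.0105.
Level-payment amortization: P = B₀·r / (1 − (1+r)^(−n)) = 16460.00·0.0105 / (1 − 1.0105^(−30)).
Denominator 1 − (1+r)^(−30) = 0.269011635.
P = 172.83 / 0.269011635 ≈ 642.46.

€642.46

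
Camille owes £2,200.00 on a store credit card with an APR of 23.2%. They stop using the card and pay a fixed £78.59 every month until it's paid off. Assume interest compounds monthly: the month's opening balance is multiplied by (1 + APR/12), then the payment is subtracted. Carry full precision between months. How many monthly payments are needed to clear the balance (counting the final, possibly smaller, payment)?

41 months

Monthly rate r = 23.2%/12 = 1.93333% = 0.0193333.
Recurrence: B ← B·(1+r) − £78.59.
Month 1: interest £42.53; balance after payment £2,163.94.
Month 2: interest £41.84; balance after payment £2,127.19.
Closed form: n = −ln(1 − rB₀/P)/ln(1+r) = −ln(0.45879)/ln(1.01933) ≈ 40.689, so the balance reaches zero during payment 41.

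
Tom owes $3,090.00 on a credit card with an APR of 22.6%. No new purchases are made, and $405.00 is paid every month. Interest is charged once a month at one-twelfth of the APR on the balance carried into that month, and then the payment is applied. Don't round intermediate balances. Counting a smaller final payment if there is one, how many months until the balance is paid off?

Monthly rate r = 22.6%/12 = 1.88333% = 0.0188333.
Recurrence: B ← B·(1+r) − $405.00.
Month 1: interest $58.20; balance after payment $2,743.20.
Month 2: interest $51.66; balance after payment $2,389.86.
Closed form: n = −ln(1 − rB₀/P)/ln(1+r) = −ln(0.85631)/ln(1.01883) ≈ 8.314, so the balance reaches zero during payment 9.

9 payments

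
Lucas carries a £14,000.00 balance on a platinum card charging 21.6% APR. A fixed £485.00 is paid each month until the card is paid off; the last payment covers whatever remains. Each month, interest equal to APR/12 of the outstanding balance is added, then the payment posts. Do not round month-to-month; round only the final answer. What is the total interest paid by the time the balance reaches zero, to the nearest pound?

Monthly rate r = 21.6%/12 = 1.8% = 0.018.
Payoff takes n = ⌈−ln(1 − rB₀/P)/ln(1+r)⌉ = ⌈41.094⌉ = 42 payments; the last is £45.87.
Total paid = 41·£485.00 + £45.87 = £19,930.87.
Total interest = total paid − principal = £19,930.87 − £14,000.00 = £5,930.87.

£5,931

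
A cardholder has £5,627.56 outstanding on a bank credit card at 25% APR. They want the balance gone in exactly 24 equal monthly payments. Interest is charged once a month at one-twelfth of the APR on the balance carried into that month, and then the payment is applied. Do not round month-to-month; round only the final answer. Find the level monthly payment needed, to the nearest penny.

Monthly rate r = 25%/12 = 2.08333% = 0.0208333.
Level-payment amortization: P = B₀·r / (1 − (1+r)^(−n)) = 5627.56·0.0208333 / (1 − 1.02083^(−24)).
Denominator 1 − (1+r)^(−24) = 0.39034551.
P = 117.241 / 0.39034551 ≈ 300.35.

£300.35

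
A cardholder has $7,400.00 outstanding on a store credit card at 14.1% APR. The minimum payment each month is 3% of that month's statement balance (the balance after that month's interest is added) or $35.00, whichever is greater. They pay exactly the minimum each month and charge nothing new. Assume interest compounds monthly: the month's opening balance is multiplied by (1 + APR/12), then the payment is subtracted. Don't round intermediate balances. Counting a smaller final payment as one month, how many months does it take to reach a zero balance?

141 months

Monthly rate r = 14.1%/12 = 1.175% = 0.01175.
While 3% of the post-interest balance exceeds $35.00, each month B ← (B·(1+r))·(1 − 0.03), i.e. B shrinks by the factor (1+r)·0.97 = 0.9814.
This holds for months 1–100. Entering month 101 the balance is $1,131.69; 3% of the post-interest balance is now below $35.00, so the flat $35.00 minimum applies from here.
From month 101 a fixed $35.00 at rate r clears $1,131.69 in 41 more payments. Total: 100 + 41 = 141 months.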